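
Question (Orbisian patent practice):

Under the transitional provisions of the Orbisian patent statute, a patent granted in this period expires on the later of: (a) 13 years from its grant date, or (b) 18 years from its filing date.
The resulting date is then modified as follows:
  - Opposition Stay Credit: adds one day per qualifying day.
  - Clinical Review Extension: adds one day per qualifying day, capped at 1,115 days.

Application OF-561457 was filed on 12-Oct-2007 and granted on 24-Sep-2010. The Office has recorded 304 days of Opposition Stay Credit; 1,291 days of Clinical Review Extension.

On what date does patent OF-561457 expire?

August 31, 2029

(a) grant + 13 years → 24 September 2023.
(b) filing + 18 years → 12 October 2025.
Later of the two: 12 October 2025.
Opposition Stay Credit: +304 days → 12 August 2026.
Clinical Review Extension: 1291 days claimed exceeds the 1115-day cap, so +1115 days → 31 August 2029.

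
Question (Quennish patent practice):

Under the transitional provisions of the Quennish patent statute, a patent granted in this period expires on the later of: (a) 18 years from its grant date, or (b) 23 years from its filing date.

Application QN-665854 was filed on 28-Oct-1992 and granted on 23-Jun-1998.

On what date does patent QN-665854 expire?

(a) grant + 18 years → 23 June 2016.
(b) filing + 23 years → 28 October 2015.
Later of the two: 23 June 2016.

2016-06-23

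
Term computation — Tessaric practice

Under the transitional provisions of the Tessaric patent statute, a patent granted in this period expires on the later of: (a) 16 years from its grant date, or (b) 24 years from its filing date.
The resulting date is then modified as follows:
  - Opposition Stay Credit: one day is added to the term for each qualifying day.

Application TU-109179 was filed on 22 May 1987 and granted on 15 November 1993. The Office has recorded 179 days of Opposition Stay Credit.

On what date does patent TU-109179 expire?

(a) grant + 16 years → 15 November 2009.
(b) filing + 24 years → 22 May 2011.
Later of the two: 22 May 2011.
Opposition Stay Credit: +179 days → 17 November 2011.

2011-11-17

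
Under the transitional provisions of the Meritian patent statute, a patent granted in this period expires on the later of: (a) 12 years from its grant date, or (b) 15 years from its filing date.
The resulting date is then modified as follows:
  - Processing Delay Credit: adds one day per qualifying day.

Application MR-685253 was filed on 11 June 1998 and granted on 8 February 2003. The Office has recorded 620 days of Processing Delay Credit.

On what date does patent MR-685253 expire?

(a) grant + 12 years → 8 February 2015.
(b) filing + 15 years → 11 June 2013.
Later of the two: 8 February 2015.
Processing Delay Credit: +620 days → 20 October 2016.

October 20, 2016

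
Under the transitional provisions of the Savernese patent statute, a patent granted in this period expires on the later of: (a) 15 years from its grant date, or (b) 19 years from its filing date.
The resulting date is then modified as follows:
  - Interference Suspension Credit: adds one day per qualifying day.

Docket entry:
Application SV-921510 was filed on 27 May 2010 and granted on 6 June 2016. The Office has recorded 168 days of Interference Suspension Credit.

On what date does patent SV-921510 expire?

(a) grant + 15 years → 6 June 2031.
(b) filing + 19 years → 27 May 2029.
Later of the two: 6 June 2031.
Interference Suspension Credit: +168 days → 21 November 2031.

2031-11-21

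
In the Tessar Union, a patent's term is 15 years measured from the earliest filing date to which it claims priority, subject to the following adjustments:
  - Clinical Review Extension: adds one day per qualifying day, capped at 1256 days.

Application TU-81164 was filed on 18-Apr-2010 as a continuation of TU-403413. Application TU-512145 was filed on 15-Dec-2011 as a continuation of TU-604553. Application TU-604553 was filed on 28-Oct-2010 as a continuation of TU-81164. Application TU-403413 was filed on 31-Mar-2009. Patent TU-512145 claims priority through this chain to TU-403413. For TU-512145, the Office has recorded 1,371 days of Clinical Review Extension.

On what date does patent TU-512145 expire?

Earliest priority filing: 31 March 2009.
Base term: 31 March 2009 + 15 years → 31 March 2024.
Clinical Review Extension: 1371 days claimed exceeds the 1256-day cap, so +1256 days → 8 September 2027.

2027-09-08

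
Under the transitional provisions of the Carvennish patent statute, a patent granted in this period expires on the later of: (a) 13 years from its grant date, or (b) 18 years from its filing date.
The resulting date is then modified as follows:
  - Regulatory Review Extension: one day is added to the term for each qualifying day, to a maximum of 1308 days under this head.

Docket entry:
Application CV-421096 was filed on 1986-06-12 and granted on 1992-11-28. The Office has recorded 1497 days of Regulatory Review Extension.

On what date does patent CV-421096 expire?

(a) grant + 13 years → 28 November 2005.
(b) filing + 18 years → 12 June 2004.
Later of the two: 28 November 2005.
Regulatory Review Extension: 1497 days claimed exceeds the 1308-day cap, so +1308 days → 28 June 2009.

June 28, 2009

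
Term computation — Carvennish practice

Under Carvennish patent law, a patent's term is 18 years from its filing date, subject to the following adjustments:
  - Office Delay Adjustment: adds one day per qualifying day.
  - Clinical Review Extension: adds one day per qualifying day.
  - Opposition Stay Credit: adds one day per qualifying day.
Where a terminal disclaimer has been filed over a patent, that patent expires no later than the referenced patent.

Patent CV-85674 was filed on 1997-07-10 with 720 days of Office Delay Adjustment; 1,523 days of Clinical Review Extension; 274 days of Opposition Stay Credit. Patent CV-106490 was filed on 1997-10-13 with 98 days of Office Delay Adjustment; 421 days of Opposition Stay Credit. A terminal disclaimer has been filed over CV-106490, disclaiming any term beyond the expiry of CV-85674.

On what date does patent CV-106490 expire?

March 15, 2017

Natural term of CV-106490:
  Base: filing + 18 years → 13 October 2015.
  Office Delay Adjustment: +98 days → 19 January 2016.
  Opposition Stay Credit: +421 days → 15 March 2017.
Expiry of referenced patent CV-85674:
  Base: filing + 18 years → 10 July 2015.
  Office Delay Adjustment: +720 days → 29 June 2017.
  Clinical Review Extension: +1523 days → 30 August 2021.
  Opposition Stay Credit: +274 days → 31 May 2022.
Terminal disclaimer: CV-106490 expires on the earlier of 15 March 2017 and 31 May 2022.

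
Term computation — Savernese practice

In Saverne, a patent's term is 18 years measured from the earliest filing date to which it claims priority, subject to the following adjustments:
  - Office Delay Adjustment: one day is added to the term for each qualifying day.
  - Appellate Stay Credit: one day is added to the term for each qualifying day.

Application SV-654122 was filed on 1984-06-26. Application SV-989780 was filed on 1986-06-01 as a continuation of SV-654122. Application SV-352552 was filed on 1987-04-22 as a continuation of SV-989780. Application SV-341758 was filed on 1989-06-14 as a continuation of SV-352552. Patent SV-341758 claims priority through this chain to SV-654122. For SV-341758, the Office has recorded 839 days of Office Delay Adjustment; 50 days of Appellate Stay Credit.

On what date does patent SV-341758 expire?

Earliest priority filing: 26 June 1984.
Base term: 26 June 1984 + 18 years → 26 June 2002.
Office Delay Adjustment: +839 days → 12 October 2004.
Appellate Stay Credit: +50 days → 1 December 2004.

2004-12-01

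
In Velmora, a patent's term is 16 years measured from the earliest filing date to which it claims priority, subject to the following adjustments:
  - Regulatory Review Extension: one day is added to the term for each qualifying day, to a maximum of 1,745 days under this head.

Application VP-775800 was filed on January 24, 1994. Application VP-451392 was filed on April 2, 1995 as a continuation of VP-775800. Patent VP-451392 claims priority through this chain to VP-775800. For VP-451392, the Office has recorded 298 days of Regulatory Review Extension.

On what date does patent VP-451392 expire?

Earliest priority filing: 24 January 1994.
Base term: 24 January 1994 + 16 years → 24 January 2010.
Regulatory Review Extension: 298 days (within the 1745-day cap) → +298 days → 18 November 2010.

November 18, 2010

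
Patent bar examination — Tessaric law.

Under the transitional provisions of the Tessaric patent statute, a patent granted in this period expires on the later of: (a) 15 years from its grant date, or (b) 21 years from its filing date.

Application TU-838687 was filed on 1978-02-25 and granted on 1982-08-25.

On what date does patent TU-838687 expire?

(a) grant + 15 years → 25 August 1997.
(b) filing + 21 years → 25 February 1999.
Later of the two: 25 February 1999.

February 25, 1999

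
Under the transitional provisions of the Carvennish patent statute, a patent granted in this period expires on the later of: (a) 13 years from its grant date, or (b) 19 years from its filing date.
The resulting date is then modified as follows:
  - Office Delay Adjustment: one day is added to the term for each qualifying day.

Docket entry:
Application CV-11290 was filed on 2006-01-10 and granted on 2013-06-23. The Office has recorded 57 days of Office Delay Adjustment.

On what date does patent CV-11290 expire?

(a) grant + 13 years → 23 June 2026.
(b) filing + 19 years → 10 January 2025.
Later of the two: 23 June 2026.
Office Delay Adjustment: +57 days → 19 August 2026.

2026-08-19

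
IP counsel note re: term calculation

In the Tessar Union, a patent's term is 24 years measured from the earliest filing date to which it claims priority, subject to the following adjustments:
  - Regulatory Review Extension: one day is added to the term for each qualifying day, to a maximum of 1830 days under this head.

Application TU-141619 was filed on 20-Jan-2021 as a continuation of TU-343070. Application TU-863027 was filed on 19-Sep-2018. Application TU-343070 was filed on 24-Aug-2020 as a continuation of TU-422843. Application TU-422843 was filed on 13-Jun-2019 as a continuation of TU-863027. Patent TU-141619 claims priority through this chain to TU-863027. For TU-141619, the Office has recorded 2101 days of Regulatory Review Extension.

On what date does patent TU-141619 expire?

Earliest priority filing: 19 September 2018.
Base term: 19 September 2018 + 24 years → 19 September 2042.
Regulatory Review Extension: 2101 days claimed exceeds the 1830-day cap, so +1830 days → 23 September 2047.

September 23, 2047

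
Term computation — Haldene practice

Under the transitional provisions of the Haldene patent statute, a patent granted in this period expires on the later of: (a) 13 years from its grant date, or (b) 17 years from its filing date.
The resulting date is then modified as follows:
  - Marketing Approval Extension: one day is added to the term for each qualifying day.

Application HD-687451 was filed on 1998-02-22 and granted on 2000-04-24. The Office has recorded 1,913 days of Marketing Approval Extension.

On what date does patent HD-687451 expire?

2020-05-19

(a) grant + 13 years → 24 April 2013.
(b) filing + 17 years → 22 February 2015.
Later of the two: 22 February 2015.
Marketing Approval Extension: +1913 days → 19 May 2020.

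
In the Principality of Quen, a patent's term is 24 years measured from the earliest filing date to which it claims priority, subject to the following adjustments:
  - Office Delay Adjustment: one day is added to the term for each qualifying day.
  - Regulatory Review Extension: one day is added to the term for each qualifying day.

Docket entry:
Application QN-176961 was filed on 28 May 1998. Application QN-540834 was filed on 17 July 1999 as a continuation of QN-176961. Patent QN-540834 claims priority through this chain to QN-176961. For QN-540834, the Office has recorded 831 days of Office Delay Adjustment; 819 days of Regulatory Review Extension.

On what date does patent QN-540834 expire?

December 3, 2026

Earliest priority filing: 28 May 1998.
Base term: 28 May 1998 + 24 years → 28 May 2022.
Office Delay Adjustment: +831 days → 5 September 2024.
Regulatory Review Extension: +819 days → 3 December 2026.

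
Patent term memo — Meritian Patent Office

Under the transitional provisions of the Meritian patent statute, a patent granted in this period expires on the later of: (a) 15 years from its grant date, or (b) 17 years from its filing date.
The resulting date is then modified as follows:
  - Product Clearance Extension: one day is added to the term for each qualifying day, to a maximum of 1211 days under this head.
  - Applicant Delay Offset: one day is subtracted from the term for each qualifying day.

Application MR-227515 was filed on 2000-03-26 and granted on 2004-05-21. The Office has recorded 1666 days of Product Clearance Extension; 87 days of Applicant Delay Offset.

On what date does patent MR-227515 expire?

June 18, 2022

(a) grant + 15 years → 21 May 2019.
(b) filing + 17 years → 26 March 2017.
Later of the two: 21 May 2019.
Product Clearance Extension: 1666 days claimed exceeds the 1211-day cap, so +1211 days → 13 September 2022.
Applicant Delay Offset: −87 days → 18 June 2022.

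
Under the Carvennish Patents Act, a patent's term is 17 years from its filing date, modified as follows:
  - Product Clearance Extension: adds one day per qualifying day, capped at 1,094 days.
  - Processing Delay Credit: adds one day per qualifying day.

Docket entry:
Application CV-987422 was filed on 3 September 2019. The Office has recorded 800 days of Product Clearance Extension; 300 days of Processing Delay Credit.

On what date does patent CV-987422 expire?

Base term: filing date + 17 years → 3 September 2036.
Product Clearance Extension: 800 days (within the 1094-day cap) → +800 days → 12 November 2038.
Processing Delay Credit: +300 days → 8 September 2039.

September 8, 2039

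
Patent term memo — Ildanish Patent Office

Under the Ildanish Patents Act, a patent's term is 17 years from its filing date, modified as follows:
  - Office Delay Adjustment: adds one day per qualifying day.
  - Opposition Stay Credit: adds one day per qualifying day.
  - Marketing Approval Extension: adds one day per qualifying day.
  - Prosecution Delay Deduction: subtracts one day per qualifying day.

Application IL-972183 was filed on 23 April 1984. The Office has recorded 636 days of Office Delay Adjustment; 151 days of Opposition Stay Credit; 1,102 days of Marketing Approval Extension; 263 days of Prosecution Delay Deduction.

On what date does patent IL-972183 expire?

October 5, 2005

Base term: filing date + 17 years → 23 April 2001.
Office Delay Adjustment: +636 days → 19 January 2003.
Opposition Stay Credit: +151 days → 19 June 2003.
Marketing Approval Extension: +1102 days → 25 June 2006.
Prosecution Delay Deduction: −263 days → 5 October 2005.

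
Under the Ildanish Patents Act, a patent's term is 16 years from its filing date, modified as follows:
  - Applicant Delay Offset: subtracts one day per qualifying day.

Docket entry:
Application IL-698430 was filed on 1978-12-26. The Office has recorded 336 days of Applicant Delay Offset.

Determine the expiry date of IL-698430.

Base term: filing date + 16 years → 26 December 1994.
Applicant Delay Offset: −336 days → 24 January 1994.

January 24, 1994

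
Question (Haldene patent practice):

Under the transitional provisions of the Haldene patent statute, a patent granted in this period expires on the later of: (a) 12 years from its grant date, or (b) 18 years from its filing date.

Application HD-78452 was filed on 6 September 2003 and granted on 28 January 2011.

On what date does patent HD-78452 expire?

2023-01-28

(a) grant + 12 years → 28 January 2023.
(b) filing + 18 years → 6 September 2021.
Later of the two: 28 January 2023.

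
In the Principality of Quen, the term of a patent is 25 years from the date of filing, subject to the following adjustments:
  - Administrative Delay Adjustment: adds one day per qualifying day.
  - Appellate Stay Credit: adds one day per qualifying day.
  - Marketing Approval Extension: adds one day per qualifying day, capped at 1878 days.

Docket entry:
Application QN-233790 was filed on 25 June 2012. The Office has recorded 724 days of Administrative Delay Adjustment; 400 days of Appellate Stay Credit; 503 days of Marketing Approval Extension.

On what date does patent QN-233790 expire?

Base term: filing date + 25 years → 25 June 2037.
Administrative Delay Adjustment: +724 days → 19 June 2039.
Appellate Stay Credit: +400 days → 23 July 2040.
Marketing Approval Extension: 503 days (within the 1878-day cap) → +503 days → 8 December 2041.

December 8, 2041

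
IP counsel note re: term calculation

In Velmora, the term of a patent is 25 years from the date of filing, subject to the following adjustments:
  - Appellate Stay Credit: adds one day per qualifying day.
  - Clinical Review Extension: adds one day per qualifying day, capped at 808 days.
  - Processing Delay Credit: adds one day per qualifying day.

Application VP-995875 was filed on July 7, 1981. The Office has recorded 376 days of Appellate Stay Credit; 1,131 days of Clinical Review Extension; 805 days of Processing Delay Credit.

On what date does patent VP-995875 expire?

2011-12-17

Base term: filing date + 25 years → 7 July 2006.
Appellate Stay Credit: +376 days → 18 July 2007.
Clinical Review Extension: 1131 days claimed exceeds the 808-day cap, so +808 days → 3 October 2009.
Processing Delay Credit: +805 days → 17 December 2011.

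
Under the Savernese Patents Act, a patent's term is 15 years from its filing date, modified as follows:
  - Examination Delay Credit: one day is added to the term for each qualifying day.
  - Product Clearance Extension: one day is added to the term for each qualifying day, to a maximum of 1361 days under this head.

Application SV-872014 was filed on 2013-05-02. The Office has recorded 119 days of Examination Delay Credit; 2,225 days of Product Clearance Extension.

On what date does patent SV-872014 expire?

2032-05-21

Base term: filing date + 15 years → 2 May 2028.
Examination Delay Credit: +119 days → 29 August 2028.
Product Clearance Extension: 2225 days claimed exceeds the 1361-day cap, so +1361 days → 21 May 2032.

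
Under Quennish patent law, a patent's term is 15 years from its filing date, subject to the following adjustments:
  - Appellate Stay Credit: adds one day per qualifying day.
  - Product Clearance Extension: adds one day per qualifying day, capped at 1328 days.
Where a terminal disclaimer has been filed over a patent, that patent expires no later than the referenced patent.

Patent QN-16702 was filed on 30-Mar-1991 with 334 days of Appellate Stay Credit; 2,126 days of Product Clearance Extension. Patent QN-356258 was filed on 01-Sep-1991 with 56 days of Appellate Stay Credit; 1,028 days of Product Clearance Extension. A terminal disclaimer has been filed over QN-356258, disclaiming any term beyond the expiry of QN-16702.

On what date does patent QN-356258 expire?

2009-08-20

Natural term of QN-356258:
  Base: filing + 15 years → 1 September 2006.
  Appellate Stay Credit: +56 days → 27 October 2006.
  Product Clearance Extension: 1028 days (within the 1328-day cap) → +1028 days → 20 August 2009.
Expiry of referenced patent QN-16702:
  Base: filing + 15 years → 30 March 2006.
  Appellate Stay Credit: +334 days → 27 February 2007.
  Product Clearance Extension: 2126 days claimed exceeds the 1328-day cap, so +1328 days → 17 October 2010.
Terminal disclaimer: QN-356258 expires on the earlier of 20 August 2009 and 17 October 2010.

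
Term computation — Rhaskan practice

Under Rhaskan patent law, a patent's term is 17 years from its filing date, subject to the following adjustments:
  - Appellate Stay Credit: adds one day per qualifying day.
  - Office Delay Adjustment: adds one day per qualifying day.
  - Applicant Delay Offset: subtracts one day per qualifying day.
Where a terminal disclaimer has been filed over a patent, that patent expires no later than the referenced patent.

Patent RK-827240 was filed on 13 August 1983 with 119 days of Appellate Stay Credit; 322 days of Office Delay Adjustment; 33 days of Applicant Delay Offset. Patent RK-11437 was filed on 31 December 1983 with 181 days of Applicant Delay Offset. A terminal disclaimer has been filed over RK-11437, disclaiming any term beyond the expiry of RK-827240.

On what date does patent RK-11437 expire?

2000-07-03

Natural term of RK-11437:
  Base: filing + 17 years → 31 December 2000.
  Applicant Delay Offset: −181 days → 3 July 2000.
Expiry of referenced patent RK-827240:
  Base: filing + 17 years → 13 August 2000.
  Appellate Stay Credit: +119 days → 10 December 2000.
  Office Delay Adjustment: +322 days → 28 October 2001.
  Applicant Delay Offset: −33 days → 25 September 2001.
Terminal disclaimer: RK-11437 expires on the earlier of 3 July 2000 and 25 September 2001.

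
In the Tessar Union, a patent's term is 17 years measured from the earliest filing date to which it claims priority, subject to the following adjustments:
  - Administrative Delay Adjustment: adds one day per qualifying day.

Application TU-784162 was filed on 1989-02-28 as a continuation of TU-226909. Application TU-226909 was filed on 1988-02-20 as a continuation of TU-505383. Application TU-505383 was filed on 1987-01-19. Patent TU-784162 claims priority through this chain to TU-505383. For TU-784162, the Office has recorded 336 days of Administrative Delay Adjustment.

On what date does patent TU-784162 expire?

December 20, 2004

Earliest priority filing: 19 January 1987.
Base term: 19 January 1987 + 17 years → 19 January 2004.
Administrative Delay Adjustment: +336 days → 20 December 2004.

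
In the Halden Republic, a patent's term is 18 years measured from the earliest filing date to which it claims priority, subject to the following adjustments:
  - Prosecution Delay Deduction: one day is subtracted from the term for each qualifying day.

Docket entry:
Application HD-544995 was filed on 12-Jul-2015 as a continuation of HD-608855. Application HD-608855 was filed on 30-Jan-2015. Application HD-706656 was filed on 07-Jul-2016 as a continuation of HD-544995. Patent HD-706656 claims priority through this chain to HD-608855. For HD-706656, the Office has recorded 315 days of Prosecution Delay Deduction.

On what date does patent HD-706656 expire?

Earliest priority filing: 30 January 2015.
Base term: 30 January 2015 + 18 years → 30 January 2033.
Prosecution Delay Deduction: −315 days → 21 March 2032.

March 21, 2032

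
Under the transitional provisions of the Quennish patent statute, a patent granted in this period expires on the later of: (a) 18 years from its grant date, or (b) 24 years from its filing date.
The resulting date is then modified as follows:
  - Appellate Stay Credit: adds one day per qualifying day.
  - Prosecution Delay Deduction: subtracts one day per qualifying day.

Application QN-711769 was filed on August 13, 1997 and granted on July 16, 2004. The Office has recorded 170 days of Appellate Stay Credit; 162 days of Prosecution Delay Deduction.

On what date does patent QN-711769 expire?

(a) grant + 18 years → 16 July 2022.
(b) filing + 24 years → 13 August 2021.
Later of the two: 16 July 2022.
Appellate Stay Credit: +170 days → 2 January 2023.
Prosecution Delay Deduction: −162 days → 24 July 2022.

2022-07-24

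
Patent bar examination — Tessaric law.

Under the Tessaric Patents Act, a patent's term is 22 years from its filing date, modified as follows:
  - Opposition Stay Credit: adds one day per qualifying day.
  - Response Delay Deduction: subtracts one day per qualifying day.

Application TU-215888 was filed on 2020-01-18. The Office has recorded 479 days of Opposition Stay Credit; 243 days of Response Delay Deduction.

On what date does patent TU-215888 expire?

2042-09-11

Base term: filing date + 22 years → 18 January 2042.
Opposition Stay Credit: +479 days → 12 May 2043.
Response Delay Deduction: −243 days → 11 September 2042.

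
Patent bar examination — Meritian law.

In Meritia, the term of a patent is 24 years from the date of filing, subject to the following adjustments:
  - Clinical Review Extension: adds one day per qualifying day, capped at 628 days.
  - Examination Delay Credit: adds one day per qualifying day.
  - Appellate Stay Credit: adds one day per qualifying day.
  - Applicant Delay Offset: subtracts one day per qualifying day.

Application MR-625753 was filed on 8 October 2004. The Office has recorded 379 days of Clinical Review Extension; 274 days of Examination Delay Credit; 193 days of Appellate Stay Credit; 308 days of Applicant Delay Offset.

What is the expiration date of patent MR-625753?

2030-03-30

Base term: filing date + 24 years → 8 October 2028.
Clinical Review Extension: 379 days (within the 628-day cap) → +379 days → 22 October 2029.
Examination Delay Credit: +274 days → 23 July 2030.
Appellate Stay Credit: +193 days → 1 February 2031.
Applicant Delay Offset: −308 days → 30 March 2030.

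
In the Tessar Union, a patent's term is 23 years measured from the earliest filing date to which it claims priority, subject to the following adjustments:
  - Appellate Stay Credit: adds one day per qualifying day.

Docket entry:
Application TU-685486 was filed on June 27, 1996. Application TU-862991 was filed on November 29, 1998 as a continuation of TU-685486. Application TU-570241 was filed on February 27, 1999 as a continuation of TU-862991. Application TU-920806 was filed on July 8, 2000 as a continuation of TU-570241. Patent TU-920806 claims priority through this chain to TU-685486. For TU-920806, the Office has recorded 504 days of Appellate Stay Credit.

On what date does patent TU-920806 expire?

2020-11-12

Earliest priority filing: 27 June 1996.
Base term: 27 June 1996 + 23 years → 27 June 2019.
Appellate Stay Credit: +504 days → 12 November 2020.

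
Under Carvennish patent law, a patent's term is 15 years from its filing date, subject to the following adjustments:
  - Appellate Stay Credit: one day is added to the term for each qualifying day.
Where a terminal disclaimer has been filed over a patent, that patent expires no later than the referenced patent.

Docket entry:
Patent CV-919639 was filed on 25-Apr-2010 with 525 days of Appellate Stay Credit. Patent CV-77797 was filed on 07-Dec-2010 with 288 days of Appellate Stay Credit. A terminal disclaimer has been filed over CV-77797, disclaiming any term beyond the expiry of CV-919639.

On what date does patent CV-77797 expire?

Natural term of CV-77797:
  Base: filing + 15 years → 7 December 2025.
  Appellate Stay Credit: +288 days → 21 September 2026.
Expiry of referenced patent CV-919639:
  Base: filing + 15 years → 25 April 2025.
  Appellate Stay Credit: +525 days → 2 October 2026.
Terminal disclaimer: CV-77797 expires on the earlier of 21 September 2026 and 2 October 2026.

September 21, 2026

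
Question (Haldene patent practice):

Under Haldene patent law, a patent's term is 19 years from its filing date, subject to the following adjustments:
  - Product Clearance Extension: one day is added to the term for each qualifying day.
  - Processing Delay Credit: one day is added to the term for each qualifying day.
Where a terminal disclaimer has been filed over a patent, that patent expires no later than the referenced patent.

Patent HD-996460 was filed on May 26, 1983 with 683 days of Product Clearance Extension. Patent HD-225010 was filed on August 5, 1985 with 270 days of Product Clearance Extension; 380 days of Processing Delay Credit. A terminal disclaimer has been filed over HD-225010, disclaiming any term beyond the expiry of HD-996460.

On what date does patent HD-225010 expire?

April 8, 2004

Natural term of HD-225010:
  Base: filing + 19 years → 5 August 2004.
  Product Clearance Extension: +270 days → 2 May 2005.
  Processing Delay Credit: +380 days → 17 May 2006.
Expiry of referenced patent HD-996460:
  Base: filing + 19 years → 26 May 2002.
  Product Clearance Extension: +683 days → 8 April 2004.
Terminal disclaimer: HD-225010 expires on the earlier of 17 May 2006 and 8 April 2004.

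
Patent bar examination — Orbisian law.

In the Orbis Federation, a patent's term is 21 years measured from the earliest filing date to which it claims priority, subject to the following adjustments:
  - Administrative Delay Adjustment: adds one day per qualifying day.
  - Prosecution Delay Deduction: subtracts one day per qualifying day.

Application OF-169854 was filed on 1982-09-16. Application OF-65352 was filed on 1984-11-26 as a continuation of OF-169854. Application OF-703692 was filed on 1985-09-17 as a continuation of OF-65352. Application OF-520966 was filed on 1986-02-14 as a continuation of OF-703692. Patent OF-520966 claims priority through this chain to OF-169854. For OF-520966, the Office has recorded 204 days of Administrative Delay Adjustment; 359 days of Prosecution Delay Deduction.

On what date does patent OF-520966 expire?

Earliest priority filing: 16 September 1982.
Base term: 16 September 1982 + 21 years → 16 September 2003.
Administrative Delay Adjustment: +204 days → 7 April 2004.
Prosecution Delay Deduction: −359 days → 14 April 2003.

2003-04-14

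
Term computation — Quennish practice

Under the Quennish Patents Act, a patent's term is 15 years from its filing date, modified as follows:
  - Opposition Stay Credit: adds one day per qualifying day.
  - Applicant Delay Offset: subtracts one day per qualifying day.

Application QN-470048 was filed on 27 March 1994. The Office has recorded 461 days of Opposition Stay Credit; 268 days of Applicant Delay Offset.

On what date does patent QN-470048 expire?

Base term: filing date + 15 years → 27 March 2009.
Opposition Stay Credit: +461 days → 1 July 2010.
Applicant Delay Offset: −268 days → 6 October 2009.

October 6, 2009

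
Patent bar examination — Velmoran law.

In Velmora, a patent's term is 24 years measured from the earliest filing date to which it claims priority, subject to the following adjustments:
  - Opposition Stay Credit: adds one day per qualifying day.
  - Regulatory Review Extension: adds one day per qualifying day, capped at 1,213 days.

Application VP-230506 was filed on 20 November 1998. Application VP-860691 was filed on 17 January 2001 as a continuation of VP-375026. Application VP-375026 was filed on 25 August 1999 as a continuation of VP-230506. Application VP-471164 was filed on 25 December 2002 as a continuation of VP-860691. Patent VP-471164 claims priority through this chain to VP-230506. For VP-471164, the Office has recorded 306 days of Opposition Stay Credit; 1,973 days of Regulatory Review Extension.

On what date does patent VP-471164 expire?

January 17, 2027

Earliest priority filing: 20 November 1998.
Base term: 20 November 1998 + 24 years → 20 November 2022.
Opposition Stay Credit: +306 days → 22 September 2023.
Regulatory Review Extension: 1973 days claimed exceeds the 1213-day cap, so +1213 days → 17 January 2027.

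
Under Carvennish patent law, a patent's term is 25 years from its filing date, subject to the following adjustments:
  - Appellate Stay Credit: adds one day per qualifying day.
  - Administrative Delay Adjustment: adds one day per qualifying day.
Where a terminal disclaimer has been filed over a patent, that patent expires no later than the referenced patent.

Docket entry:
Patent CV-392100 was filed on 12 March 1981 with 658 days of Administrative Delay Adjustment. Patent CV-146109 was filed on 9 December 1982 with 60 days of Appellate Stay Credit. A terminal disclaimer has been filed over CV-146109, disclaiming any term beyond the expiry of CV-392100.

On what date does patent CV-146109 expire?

Natural term of CV-146109:
  Base: filing + 25 years → 9 December 2007.
  Appellate Stay Credit: +60 days → 7 February 2008.
Expiry of referenced patent CV-392100:
  Base: filing + 25 years → 12 March 2006.
  Administrative Delay Adjustment: +658 days → 30 December 2007.
Terminal disclaimer: CV-146109 expires on the earlier of 7 February 2008 and 30 December 2007.

December 30, 2007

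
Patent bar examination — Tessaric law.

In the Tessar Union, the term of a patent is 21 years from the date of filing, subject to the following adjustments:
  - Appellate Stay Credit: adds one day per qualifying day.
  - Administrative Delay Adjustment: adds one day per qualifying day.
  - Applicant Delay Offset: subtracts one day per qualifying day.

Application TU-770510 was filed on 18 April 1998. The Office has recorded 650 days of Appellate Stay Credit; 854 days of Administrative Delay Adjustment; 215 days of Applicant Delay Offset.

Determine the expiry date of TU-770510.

Base term: filing date + 21 years → 18 April 2019.
Appellate Stay Credit: +650 days → 27 January 2021.
Administrative Delay Adjustment: +854 days → 31 May 2023.
Applicant Delay Offset: −215 days → 28 October 2022.

2022-10-28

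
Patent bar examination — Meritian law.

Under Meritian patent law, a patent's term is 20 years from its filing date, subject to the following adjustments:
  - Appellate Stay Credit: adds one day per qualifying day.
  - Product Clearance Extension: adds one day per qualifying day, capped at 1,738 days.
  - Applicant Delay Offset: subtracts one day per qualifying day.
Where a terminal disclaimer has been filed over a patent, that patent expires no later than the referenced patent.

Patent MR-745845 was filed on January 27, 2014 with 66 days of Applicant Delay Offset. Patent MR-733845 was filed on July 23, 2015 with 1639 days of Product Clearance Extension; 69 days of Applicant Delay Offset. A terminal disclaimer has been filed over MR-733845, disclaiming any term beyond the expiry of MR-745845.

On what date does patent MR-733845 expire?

Natural term of MR-733845:
  Base: filing + 20 years → 23 July 2035.
  Product Clearance Extension: 1639 days (within the 1738-day cap) → +1639 days → 17 January 2040.
  Applicant Delay Offset: −69 days → 9 November 2039.
Expiry of referenced patent MR-745845:
  Base: filing + 20 years → 27 January 2034.
  Applicant Delay Offset: −66 days → 22 November 2033.
Terminal disclaimer: MR-733845 expires on the earlier of 9 November 2039 and 22 November 2033.

November 22, 2033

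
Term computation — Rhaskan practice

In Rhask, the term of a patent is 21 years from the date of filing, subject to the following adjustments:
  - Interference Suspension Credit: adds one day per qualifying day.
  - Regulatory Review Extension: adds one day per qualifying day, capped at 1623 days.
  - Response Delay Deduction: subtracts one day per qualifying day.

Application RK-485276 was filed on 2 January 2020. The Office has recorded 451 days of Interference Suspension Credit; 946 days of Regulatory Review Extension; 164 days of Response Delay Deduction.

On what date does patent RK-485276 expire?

2044-05-19

Base term: filing date + 21 years → 2 January 2041.
Interference Suspension Credit: +451 days → 29 March 2042.
Regulatory Review Extension: 946 days (within the 1623-day cap) → +946 days → 30 October 2044.
Response Delay Deduction: −164 days → 19 May 2044.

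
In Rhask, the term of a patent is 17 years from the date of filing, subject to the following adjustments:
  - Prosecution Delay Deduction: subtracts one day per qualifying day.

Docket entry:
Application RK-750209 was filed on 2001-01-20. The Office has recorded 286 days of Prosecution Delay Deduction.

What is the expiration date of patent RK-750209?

Base term: filing date + 17 years → 20 January 2018.
Prosecution Delay Deduction: −286 days → 9 April 2017.

April 9, 2017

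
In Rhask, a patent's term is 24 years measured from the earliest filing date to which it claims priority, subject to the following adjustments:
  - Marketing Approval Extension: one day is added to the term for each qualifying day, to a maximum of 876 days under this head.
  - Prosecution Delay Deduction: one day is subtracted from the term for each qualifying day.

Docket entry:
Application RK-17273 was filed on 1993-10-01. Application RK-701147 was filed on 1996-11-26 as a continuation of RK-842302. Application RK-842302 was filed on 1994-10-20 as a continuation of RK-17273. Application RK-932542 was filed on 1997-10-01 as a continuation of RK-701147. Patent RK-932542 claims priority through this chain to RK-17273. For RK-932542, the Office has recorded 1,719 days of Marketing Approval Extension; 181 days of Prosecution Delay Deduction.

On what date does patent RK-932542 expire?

August 27, 2019

Earliest priority filing: 1 October 1993.
Base term: 1 October 1993 + 24 years → 1 October 2017.
Marketing Approval Extension: 1719 days claimed exceeds the 876-day cap, so +876 days → 24 February 2020.
Prosecution Delay Deduction: −181 days → 27 August 2019.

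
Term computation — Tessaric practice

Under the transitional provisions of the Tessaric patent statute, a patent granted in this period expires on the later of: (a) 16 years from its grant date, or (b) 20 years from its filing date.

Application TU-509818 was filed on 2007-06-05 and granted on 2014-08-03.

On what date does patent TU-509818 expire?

(a) grant + 16 years → 3 August 2030.
(b) filing + 20 years → 5 June 2027.
Later of the two: 3 August 2030.

2030-08-03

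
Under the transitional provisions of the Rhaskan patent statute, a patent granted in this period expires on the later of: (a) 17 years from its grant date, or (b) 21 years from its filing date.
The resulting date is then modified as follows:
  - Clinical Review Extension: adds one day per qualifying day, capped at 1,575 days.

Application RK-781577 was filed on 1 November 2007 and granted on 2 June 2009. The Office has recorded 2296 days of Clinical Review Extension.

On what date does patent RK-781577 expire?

February 23, 2033

(a) grant + 17 years → 2 June 2026.
(b) filing + 21 years → 1 November 2028.
Later of the two: 1 November 2028.
Clinical Review Extension: 2296 days claimed exceeds the 1575-day cap, so +1575 days → 23 February 2033.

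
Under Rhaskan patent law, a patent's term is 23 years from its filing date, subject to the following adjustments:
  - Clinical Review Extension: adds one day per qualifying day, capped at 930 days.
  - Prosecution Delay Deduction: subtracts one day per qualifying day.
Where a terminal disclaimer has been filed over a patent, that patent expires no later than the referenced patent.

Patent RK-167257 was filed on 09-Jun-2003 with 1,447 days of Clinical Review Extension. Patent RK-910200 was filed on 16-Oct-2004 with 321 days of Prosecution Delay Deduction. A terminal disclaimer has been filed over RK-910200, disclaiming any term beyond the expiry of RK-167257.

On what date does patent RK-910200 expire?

2026-11-29

Natural term of RK-910200:
  Base: filing + 23 years → 16 October 2027.
  Prosecution Delay Deduction: −321 days → 29 November 2026.
Expiry of referenced patent RK-167257:
  Base: filing + 23 years → 9 June 2026.
  Clinical Review Extension: 1447 days claimed exceeds the 930-day cap, so +930 days → 25 December 2028.
Terminal disclaimer: RK-910200 expires on the earlier of 29 November 2026 and 25 December 2028.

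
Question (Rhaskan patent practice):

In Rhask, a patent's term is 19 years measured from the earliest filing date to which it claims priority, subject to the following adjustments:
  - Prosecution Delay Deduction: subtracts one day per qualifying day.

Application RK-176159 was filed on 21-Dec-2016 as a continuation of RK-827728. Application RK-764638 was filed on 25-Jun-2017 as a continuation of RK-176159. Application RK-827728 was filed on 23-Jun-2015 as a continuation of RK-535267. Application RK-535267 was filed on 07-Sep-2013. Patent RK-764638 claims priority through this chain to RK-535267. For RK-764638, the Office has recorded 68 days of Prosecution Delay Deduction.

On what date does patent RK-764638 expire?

Earliest priority filing: 7 September 2013.
Base term: 7 September 2013 + 19 years → 7 September 2032.
Prosecution Delay Deduction: −68 days → 1 July 2032.

July 1, 2032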